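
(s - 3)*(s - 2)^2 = s^3 - 7*s^2 + 16*s - 12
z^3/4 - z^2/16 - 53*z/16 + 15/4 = (z/4 + 1)*(z - 3)*(z - 5/4)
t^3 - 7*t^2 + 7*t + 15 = (t - 5)*(t - 3)*(t + 1)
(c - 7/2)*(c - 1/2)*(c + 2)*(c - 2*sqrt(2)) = c^4 - 2*sqrt(2)*c^3 - 2*c^3 - 25*c^2/4 + 4*sqrt(2)*c^2 + 7*c/2 + 25*sqrt(2)*c/2 - 7*sqrt(2)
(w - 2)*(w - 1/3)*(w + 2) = w^3 - w^2/3 - 4*w + 4/3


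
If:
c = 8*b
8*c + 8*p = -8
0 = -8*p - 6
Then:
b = -1/32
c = -1/4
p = -3/4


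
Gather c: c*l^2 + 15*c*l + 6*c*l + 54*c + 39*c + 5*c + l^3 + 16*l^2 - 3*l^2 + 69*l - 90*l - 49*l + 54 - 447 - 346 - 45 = c*(l^2 + 21*l + 98) + l^3 + 13*l^2 - 70*l - 784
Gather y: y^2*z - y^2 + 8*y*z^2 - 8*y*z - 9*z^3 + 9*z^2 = y^2*(z - 1) + y*(8*z^2 - 8*z) - 9*z^3 + 9*z^2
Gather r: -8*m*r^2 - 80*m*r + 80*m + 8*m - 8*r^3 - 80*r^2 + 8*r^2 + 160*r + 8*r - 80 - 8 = 88*m - 8*r^3 + r^2*(-8*m - 72) + r*(168 - 80*m) - 88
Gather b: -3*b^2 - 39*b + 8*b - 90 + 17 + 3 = -3*b^2 - 31*b - 70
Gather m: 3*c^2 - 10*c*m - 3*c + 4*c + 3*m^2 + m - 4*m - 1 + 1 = 3*c^2 + c + 3*m^2 + m*(-10*c - 3)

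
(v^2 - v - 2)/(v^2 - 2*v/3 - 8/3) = 3*(v + 1)/(3*v + 4)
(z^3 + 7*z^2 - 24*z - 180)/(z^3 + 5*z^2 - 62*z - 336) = (z^2 + z - 30)/(z^2 - z - 56)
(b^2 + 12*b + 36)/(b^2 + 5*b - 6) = (b + 6)/(b - 1)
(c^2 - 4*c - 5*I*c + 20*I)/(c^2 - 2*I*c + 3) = (c^2 - 4*c - 5*I*c + 20*I)/(c^2 - 2*I*c + 3)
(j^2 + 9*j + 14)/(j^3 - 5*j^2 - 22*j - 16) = (j + 7)/(j^2 - 7*j - 8)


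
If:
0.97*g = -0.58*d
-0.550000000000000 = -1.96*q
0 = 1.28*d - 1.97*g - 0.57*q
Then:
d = 0.07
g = -0.04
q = 0.28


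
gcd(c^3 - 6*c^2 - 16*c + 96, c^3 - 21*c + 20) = c - 4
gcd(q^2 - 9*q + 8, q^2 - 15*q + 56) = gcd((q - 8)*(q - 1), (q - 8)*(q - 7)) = q - 8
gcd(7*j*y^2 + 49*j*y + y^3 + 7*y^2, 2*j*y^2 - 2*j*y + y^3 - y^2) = y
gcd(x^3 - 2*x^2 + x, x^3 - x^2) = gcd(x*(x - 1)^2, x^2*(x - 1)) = x^2 - x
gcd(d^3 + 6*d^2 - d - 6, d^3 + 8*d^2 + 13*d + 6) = d^2 + 7*d + 6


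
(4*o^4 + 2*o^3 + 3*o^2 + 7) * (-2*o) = -8*o^5 - 4*o^4 - 6*o^3 - 14*o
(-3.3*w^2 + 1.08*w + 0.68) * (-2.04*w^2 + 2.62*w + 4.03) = 6.732*w^4 - 10.8492*w^3 - 11.8566*w^2 + 6.134*w + 2.7404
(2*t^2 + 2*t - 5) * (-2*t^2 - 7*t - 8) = -4*t^4 - 18*t^3 - 20*t^2 + 19*t + 40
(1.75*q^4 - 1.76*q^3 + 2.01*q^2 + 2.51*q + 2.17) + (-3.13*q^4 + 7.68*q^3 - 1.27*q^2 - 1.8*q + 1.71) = -1.38*q^4 + 5.92*q^3 + 0.74*q^2 + 0.71*q + 3.88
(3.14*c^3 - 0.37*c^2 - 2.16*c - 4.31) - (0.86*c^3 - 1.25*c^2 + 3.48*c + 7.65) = 2.28*c^3 + 0.88*c^2 - 5.64*c - 11.96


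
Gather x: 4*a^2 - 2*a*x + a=4*a^2 - 2*a*x + a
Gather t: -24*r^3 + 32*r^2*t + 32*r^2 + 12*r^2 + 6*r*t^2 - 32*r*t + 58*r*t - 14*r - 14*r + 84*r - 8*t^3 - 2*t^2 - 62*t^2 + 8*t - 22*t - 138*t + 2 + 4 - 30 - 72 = -24*r^3 + 44*r^2 + 56*r - 8*t^3 + t^2*(6*r - 64) + t*(32*r^2 + 26*r - 152) - 96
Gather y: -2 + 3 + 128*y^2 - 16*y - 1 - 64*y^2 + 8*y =64*y^2 - 8*y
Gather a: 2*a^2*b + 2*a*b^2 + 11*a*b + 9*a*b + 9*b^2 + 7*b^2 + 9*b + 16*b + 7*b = 2*a^2*b + a*(2*b^2 + 20*b) + 16*b^2 + 32*b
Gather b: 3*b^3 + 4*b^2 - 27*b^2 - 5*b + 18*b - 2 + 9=3*b^3 - 23*b^2 + 13*b + 7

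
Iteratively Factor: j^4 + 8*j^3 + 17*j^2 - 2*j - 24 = (j + 3)*(j^3 + 5*j^2 + 2*j - 8) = (j + 3)*(j + 4)*(j^2 + j - 2) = (j + 2)*(j + 3)*(j + 4)*(j - 1)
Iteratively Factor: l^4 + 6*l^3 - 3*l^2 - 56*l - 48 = (l + 4)*(l^3 + 2*l^2 - 11*l - 12) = (l + 1)*(l + 4)*(l^2 + l - 12) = (l + 1)*(l + 4)^2*(l - 3)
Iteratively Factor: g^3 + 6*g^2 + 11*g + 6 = (g + 1)*(g^2 + 5*g + 6) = (g + 1)*(g + 2)*(g + 3)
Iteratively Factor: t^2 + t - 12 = (t - 3)*(t + 4)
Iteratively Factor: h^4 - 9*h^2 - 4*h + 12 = (h + 2)*(h^3 - 2*h^2 - 5*h + 6) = (h - 3)*(h + 2)*(h^2 + h - 2) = (h - 3)*(h + 2)^2*(h - 1)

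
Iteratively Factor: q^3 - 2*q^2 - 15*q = (q + 3)*(q^2 - 5*q) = (q - 5)*(q + 3)*(q)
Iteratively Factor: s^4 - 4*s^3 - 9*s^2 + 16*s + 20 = (s + 2)*(s^3 - 6*s^2 + 3*s + 10) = (s + 1)*(s + 2)*(s^2 - 7*s + 10) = (s - 5)*(s + 1)*(s + 2)*(s - 2)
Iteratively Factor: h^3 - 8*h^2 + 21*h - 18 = (h - 3)*(h^2 - 5*h + 6) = (h - 3)*(h - 2)*(h - 3)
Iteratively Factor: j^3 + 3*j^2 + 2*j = (j + 1)*(j^2 + 2*j) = j*(j + 1)*(j + 2)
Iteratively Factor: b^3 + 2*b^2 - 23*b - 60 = (b + 3)*(b^2 - b - 20) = (b - 5)*(b + 3)*(b + 4)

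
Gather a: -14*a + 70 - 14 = 56 - 14*a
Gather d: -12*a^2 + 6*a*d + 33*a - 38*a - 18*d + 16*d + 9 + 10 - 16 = -12*a^2 - 5*a + d*(6*a - 2) + 3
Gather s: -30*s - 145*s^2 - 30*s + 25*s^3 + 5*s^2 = 25*s^3 - 140*s^2 - 60*s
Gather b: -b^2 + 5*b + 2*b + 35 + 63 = -b^2 + 7*b + 98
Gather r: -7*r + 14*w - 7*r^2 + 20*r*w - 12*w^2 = -7*r^2 + r*(20*w - 7) - 12*w^2 + 14*w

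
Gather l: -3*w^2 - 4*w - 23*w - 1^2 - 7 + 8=-3*w^2 - 27*w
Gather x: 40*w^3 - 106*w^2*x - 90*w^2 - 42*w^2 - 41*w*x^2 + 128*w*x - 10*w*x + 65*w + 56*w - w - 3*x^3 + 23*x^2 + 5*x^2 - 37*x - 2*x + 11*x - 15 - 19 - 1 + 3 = 40*w^3 - 132*w^2 + 120*w - 3*x^3 + x^2*(28 - 41*w) + x*(-106*w^2 + 118*w - 28) - 32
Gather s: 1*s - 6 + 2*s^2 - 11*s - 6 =2*s^2 - 10*s - 12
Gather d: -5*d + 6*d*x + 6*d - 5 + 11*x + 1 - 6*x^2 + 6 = d*(6*x + 1) - 6*x^2 + 11*x + 2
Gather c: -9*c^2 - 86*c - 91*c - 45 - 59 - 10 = -9*c^2 - 177*c - 114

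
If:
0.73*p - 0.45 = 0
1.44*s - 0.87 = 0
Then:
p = 0.62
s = 0.60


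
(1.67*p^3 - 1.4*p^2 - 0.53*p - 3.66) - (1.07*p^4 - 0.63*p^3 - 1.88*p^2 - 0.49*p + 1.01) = -1.07*p^4 + 2.3*p^3 + 0.48*p^2 - 0.04*p - 4.67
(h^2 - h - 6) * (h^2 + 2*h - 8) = h^4 + h^3 - 16*h^2 - 4*h + 48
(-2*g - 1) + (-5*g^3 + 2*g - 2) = -5*g^3 - 3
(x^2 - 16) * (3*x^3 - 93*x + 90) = 3*x^5 - 141*x^3 + 90*x^2 + 1488*x - 1440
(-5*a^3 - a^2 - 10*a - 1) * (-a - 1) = 5*a^4 + 6*a^3 + 11*a^2 + 11*a + 1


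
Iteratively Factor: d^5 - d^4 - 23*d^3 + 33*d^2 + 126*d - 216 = (d + 3)*(d^4 - 4*d^3 - 11*d^2 + 66*d - 72) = (d + 3)*(d + 4)*(d^3 - 8*d^2 + 21*d - 18) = (d - 3)*(d + 3)*(d + 4)*(d^2 - 5*d + 6) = (d - 3)*(d - 2)*(d + 3)*(d + 4)*(d - 3)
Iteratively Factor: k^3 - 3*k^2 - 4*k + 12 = (k - 3)*(k^2 - 4) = (k - 3)*(k + 2)*(k - 2)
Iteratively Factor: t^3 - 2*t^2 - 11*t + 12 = (t + 3)*(t^2 - 5*t + 4) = (t - 4)*(t + 3)*(t - 1)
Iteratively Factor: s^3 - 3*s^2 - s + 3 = (s - 3)*(s^2 - 1) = (s - 3)*(s - 1)*(s + 1)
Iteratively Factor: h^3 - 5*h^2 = (h)*(h^2 - 5*h) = h^2*(h - 5)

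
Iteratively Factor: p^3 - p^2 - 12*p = (p + 3)*(p^2 - 4*p) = p*(p + 3)*(p - 4)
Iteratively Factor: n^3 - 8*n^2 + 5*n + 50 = (n - 5)*(n^2 - 3*n - 10) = (n - 5)*(n + 2)*(n - 5)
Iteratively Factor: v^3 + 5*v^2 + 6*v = (v + 3)*(v^2 + 2*v) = (v + 2)*(v + 3)*(v)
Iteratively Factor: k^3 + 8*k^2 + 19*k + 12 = (k + 4)*(k^2 + 4*k + 3) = (k + 3)*(k + 4)*(k + 1)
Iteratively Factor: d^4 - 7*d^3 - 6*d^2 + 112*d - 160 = (d - 4)*(d^3 - 3*d^2 - 18*d + 40) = (d - 4)*(d - 2)*(d^2 - d - 20) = (d - 5)*(d - 4)*(d - 2)*(d + 4)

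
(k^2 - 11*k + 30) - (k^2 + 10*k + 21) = 9 - 21*k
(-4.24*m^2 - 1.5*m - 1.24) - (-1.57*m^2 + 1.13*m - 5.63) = -2.67*m^2 - 2.63*m + 4.39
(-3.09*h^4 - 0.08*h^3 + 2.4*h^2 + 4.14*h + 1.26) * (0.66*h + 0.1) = -2.0394*h^5 - 0.3618*h^4 + 1.576*h^3 + 2.9724*h^2 + 1.2456*h + 0.126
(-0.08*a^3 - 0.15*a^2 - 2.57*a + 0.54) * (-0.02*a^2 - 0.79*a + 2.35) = 0.0016*a^5 + 0.0662*a^4 - 0.0181*a^3 + 1.667*a^2 - 6.4661*a + 1.269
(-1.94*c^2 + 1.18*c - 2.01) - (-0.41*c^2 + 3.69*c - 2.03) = -1.53*c^2 - 2.51*c + 0.02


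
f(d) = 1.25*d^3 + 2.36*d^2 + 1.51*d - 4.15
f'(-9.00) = 262.78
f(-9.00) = -737.83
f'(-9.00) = 262.78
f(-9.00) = -737.83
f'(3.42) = 61.51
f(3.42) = 78.62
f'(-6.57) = 132.37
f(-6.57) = -266.69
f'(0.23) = 2.79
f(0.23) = -3.66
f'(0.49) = 4.72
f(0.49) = -2.70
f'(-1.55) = 3.20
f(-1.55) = -5.48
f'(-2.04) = 7.49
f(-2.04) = -8.02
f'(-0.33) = 0.36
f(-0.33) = -4.44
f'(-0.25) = 0.56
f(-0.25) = -4.40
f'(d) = 3.75*d^2 + 4.72*d + 1.51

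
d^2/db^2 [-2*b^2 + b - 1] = -4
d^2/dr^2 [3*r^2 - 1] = 6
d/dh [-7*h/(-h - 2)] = 14/(h + 2)^2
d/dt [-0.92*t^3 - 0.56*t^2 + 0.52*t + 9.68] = -2.76*t^2 - 1.12*t + 0.52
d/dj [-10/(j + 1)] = 10/(j + 1)^2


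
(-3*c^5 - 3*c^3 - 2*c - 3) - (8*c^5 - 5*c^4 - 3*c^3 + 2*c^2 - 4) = -11*c^5 + 5*c^4 - 2*c^2 - 2*c + 1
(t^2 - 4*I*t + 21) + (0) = t^2 - 4*I*t + 21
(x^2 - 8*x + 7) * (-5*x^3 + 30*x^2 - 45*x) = -5*x^5 + 70*x^4 - 320*x^3 + 570*x^2 - 315*x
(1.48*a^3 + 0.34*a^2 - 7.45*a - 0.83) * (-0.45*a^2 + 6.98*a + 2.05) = -0.666*a^5 + 10.1774*a^4 + 8.7597*a^3 - 50.9305*a^2 - 21.0659*a - 1.7015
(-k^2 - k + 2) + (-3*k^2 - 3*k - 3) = -4*k^2 - 4*k - 1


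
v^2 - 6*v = v*(v - 6)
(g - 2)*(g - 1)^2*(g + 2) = g^4 - 2*g^3 - 3*g^2 + 8*g - 4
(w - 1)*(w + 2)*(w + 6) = w^3 + 7*w^2 + 4*w - 12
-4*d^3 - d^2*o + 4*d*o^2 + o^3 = (-d + o)*(d + o)*(4*d + o)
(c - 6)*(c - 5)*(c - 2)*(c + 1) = c^4 - 12*c^3 + 39*c^2 - 8*c - 60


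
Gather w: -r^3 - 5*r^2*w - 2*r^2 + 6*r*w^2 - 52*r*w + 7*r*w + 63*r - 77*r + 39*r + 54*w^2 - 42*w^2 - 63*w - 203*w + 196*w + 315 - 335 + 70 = -r^3 - 2*r^2 + 25*r + w^2*(6*r + 12) + w*(-5*r^2 - 45*r - 70) + 50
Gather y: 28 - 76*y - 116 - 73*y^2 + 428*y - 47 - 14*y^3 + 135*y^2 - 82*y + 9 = -14*y^3 + 62*y^2 + 270*y - 126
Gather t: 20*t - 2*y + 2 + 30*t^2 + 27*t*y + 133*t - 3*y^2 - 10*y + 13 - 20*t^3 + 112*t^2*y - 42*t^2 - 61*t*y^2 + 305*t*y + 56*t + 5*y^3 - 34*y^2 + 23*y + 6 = -20*t^3 + t^2*(112*y - 12) + t*(-61*y^2 + 332*y + 209) + 5*y^3 - 37*y^2 + 11*y + 21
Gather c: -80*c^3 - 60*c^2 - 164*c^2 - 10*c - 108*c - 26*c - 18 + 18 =-80*c^3 - 224*c^2 - 144*c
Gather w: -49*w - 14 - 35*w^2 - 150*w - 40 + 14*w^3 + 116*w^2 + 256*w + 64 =14*w^3 + 81*w^2 + 57*w + 10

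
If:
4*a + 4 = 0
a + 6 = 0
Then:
No Solution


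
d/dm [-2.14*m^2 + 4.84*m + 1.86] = 4.84 - 4.28*m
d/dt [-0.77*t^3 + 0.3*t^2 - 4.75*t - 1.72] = -2.31*t^2 + 0.6*t - 4.75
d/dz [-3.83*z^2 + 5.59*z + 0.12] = 5.59 - 7.66*z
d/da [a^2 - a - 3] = 2*a - 1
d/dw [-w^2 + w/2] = 1/2 - 2*w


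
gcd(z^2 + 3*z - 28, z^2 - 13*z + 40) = 1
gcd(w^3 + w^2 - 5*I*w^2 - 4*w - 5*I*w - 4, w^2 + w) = w + 1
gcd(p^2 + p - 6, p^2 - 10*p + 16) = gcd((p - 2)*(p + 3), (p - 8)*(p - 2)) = p - 2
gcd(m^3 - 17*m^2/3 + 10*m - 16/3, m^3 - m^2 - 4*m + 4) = m^2 - 3*m + 2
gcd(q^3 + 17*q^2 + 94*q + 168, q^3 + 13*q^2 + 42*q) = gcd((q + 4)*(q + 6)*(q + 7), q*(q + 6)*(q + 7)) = q^2 + 13*q + 42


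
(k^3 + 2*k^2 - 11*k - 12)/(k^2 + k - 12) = k + 1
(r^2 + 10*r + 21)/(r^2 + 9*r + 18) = (r + 7)/(r + 6)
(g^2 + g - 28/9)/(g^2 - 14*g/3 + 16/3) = (9*g^2 + 9*g - 28)/(3*(3*g^2 - 14*g + 16))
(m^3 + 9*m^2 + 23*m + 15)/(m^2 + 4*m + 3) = m + 5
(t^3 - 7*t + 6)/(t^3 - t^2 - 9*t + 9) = (t - 2)/(t - 3)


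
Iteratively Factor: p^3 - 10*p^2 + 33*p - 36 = (p - 3)*(p^2 - 7*p + 12) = (p - 4)*(p - 3)*(p - 3)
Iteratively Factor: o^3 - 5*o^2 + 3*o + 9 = (o - 3)*(o^2 - 2*o - 3) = (o - 3)^2*(o + 1)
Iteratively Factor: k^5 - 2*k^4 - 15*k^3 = (k)*(k^4 - 2*k^3 - 15*k^2) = k^2*(k^3 - 2*k^2 - 15*k) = k^2*(k - 5)*(k^2 + 3*k) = k^3*(k - 5)*(k + 3)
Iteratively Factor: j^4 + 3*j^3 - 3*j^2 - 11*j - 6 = (j + 1)*(j^3 + 2*j^2 - 5*j - 6) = (j + 1)^2*(j^2 + j - 6) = (j - 2)*(j + 1)^2*(j + 3)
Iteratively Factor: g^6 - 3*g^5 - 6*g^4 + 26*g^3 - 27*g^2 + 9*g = (g - 1)*(g^5 - 2*g^4 - 8*g^3 + 18*g^2 - 9*g) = (g - 3)*(g - 1)*(g^4 + g^3 - 5*g^2 + 3*g) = (g - 3)*(g - 1)^2*(g^3 + 2*g^2 - 3*g) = (g - 3)*(g - 1)^2*(g + 3)*(g^2 - g) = (g - 3)*(g - 1)^3*(g + 3)*(g)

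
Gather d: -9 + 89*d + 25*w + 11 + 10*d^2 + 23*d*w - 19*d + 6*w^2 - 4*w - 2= 10*d^2 + d*(23*w + 70) + 6*w^2 + 21*w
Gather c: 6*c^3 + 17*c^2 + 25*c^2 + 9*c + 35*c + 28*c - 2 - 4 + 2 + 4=6*c^3 + 42*c^2 + 72*c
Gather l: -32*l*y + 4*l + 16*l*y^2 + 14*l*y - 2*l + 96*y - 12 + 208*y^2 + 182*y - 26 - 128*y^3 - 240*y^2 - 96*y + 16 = l*(16*y^2 - 18*y + 2) - 128*y^3 - 32*y^2 + 182*y - 22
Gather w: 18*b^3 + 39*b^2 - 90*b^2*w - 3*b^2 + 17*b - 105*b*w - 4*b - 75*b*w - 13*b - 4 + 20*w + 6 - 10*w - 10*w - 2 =18*b^3 + 36*b^2 + w*(-90*b^2 - 180*b)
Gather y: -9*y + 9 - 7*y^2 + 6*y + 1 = -7*y^2 - 3*y + 10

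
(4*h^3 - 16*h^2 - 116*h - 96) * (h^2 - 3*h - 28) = 4*h^5 - 28*h^4 - 180*h^3 + 700*h^2 + 3536*h + 2688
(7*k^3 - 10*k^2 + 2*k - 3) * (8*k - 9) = 56*k^4 - 143*k^3 + 106*k^2 - 42*k + 27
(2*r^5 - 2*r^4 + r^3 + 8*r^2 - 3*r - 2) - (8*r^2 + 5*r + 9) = 2*r^5 - 2*r^4 + r^3 - 8*r - 11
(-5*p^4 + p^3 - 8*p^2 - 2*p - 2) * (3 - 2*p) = 10*p^5 - 17*p^4 + 19*p^3 - 20*p^2 - 2*p - 6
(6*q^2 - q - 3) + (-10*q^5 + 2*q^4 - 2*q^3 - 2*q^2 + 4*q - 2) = -10*q^5 + 2*q^4 - 2*q^3 + 4*q^2 + 3*q - 5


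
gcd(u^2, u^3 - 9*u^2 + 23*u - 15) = 1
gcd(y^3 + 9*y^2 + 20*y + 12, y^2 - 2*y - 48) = y + 6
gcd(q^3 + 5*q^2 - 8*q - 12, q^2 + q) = q + 1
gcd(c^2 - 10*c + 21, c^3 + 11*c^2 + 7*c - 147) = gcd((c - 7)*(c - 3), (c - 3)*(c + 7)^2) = c - 3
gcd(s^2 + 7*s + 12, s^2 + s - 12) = s + 4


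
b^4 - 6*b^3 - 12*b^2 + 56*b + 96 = (b - 6)*(b - 4)*(b + 2)^2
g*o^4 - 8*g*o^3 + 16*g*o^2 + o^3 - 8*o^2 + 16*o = o*(o - 4)^2*(g*o + 1)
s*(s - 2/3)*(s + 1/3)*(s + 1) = s^4 + 2*s^3/3 - 5*s^2/9 - 2*s/9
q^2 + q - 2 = (q - 1)*(q + 2)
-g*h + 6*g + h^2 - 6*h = (-g + h)*(h - 6)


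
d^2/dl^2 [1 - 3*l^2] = -6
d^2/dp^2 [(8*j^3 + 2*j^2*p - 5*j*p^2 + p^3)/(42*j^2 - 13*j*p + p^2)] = j^2*(-13424*j^3 + 9456*j^2*p - 1968*j*p^2 + 128*p^3)/(74088*j^6 - 68796*j^5*p + 26586*j^4*p^2 - 5473*j^3*p^3 + 633*j^2*p^4 - 39*j*p^5 + p^6)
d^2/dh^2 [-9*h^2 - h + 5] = -18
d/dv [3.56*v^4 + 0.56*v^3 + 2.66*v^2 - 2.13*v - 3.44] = 14.24*v^3 + 1.68*v^2 + 5.32*v - 2.13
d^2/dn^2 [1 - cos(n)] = cos(n)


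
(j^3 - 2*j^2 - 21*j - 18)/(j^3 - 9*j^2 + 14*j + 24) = (j + 3)/(j - 4)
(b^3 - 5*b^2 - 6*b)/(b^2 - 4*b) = (b^2 - 5*b - 6)/(b - 4)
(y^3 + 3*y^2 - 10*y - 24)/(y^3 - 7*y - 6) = (y + 4)/(y + 1)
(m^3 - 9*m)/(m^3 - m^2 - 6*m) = (m + 3)/(m + 2)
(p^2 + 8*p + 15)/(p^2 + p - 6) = (p + 5)/(p - 2)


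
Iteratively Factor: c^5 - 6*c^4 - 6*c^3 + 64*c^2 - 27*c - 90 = (c - 2)*(c^4 - 4*c^3 - 14*c^2 + 36*c + 45) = (c - 5)*(c - 2)*(c^3 + c^2 - 9*c - 9) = (c - 5)*(c - 2)*(c + 3)*(c^2 - 2*c - 3) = (c - 5)*(c - 3)*(c - 2)*(c + 3)*(c + 1)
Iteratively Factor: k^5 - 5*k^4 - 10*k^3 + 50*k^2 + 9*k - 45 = (k - 5)*(k^4 - 10*k^2 + 9) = (k - 5)*(k - 1)*(k^3 + k^2 - 9*k - 9) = (k - 5)*(k - 1)*(k + 3)*(k^2 - 2*k - 3) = (k - 5)*(k - 1)*(k + 1)*(k + 3)*(k - 3)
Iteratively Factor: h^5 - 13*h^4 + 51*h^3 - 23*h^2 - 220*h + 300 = (h - 2)*(h^4 - 11*h^3 + 29*h^2 + 35*h - 150) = (h - 5)*(h - 2)*(h^3 - 6*h^2 - h + 30) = (h - 5)*(h - 2)*(h + 2)*(h^2 - 8*h + 15) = (h - 5)^2*(h - 2)*(h + 2)*(h - 3)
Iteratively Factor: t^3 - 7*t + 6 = (t - 1)*(t^2 + t - 6) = (t - 1)*(t + 3)*(t - 2)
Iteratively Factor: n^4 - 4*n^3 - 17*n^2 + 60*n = (n)*(n^3 - 4*n^2 - 17*n + 60) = n*(n - 3)*(n^2 - n - 20) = n*(n - 5)*(n - 3)*(n + 4)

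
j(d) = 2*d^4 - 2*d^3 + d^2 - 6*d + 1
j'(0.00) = -6.00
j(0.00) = 1.00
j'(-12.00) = -14718.00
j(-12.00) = 45145.00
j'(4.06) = 438.61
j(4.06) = 402.69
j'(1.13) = 0.14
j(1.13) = -4.13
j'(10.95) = 9799.94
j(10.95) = 26182.56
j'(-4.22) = -722.50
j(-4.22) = 828.71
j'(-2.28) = -136.57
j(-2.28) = 97.63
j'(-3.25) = -350.50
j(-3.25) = 322.85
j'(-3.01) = -284.55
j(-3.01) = 246.83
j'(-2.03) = -101.71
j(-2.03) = 68.00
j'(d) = 8*d^3 - 6*d^2 + 2*d - 6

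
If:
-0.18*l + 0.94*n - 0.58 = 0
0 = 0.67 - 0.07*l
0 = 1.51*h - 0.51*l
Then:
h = 3.23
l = 9.57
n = 2.45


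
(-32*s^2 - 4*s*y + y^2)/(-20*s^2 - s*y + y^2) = (-8*s + y)/(-5*s + y)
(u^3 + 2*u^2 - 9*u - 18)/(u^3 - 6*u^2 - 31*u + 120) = (u^2 + 5*u + 6)/(u^2 - 3*u - 40)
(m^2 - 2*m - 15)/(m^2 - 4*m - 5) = (m + 3)/(m + 1)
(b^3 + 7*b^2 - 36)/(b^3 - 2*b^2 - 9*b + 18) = (b + 6)/(b - 3)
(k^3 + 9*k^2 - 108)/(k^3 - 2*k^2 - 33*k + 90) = (k + 6)/(k - 5)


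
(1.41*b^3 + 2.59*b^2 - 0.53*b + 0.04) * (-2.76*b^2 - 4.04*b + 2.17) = -3.8916*b^5 - 12.8448*b^4 - 5.9411*b^3 + 7.6511*b^2 - 1.3117*b + 0.0868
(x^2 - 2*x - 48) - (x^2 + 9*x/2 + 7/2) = -13*x/2 - 103/2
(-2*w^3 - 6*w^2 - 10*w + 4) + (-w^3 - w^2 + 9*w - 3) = -3*w^3 - 7*w^2 - w + 1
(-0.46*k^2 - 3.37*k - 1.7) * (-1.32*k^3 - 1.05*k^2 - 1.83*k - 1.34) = 0.6072*k^5 + 4.9314*k^4 + 6.6243*k^3 + 8.5685*k^2 + 7.6268*k + 2.278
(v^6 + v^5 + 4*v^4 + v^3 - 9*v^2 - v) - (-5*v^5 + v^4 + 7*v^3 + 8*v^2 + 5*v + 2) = v^6 + 6*v^5 + 3*v^4 - 6*v^3 - 17*v^2 - 6*v - 2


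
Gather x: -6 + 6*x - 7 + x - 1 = 7*x - 14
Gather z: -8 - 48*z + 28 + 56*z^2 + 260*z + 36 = 56*z^2 + 212*z + 56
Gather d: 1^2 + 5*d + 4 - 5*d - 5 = 0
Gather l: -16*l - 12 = -16*l - 12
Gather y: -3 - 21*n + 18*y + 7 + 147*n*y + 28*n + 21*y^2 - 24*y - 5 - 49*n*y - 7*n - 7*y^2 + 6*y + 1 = 98*n*y + 14*y^2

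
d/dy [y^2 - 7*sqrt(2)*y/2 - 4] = 2*y - 7*sqrt(2)/2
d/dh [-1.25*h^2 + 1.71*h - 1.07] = 1.71 - 2.5*h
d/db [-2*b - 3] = -2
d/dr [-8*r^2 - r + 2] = -16*r - 1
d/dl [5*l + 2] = 5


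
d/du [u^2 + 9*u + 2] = 2*u + 9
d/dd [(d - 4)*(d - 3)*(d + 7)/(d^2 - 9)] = (d^2 + 6*d + 37)/(d^2 + 6*d + 9)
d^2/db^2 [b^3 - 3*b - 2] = 6*b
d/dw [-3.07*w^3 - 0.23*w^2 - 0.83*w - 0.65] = -9.21*w^2 - 0.46*w - 0.83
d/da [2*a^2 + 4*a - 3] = 4*a + 4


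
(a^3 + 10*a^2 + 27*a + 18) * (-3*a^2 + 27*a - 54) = -3*a^5 - 3*a^4 + 135*a^3 + 135*a^2 - 972*a - 972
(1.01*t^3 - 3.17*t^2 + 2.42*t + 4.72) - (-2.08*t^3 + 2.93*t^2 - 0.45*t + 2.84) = 3.09*t^3 - 6.1*t^2 + 2.87*t + 1.88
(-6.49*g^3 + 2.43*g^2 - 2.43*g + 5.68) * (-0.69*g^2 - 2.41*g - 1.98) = 4.4781*g^5 + 13.9642*g^4 + 8.6706*g^3 - 2.8743*g^2 - 8.8774*g - 11.2464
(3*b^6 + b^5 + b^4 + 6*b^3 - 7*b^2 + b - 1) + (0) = 3*b^6 + b^5 + b^4 + 6*b^3 - 7*b^2 + b - 1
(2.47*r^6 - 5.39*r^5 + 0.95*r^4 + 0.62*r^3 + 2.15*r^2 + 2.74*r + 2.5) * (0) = 0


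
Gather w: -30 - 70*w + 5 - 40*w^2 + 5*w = -40*w^2 - 65*w - 25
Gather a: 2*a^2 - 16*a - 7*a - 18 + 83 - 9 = 2*a^2 - 23*a + 56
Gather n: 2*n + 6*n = 8*n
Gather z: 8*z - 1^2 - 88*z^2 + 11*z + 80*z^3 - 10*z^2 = 80*z^3 - 98*z^2 + 19*z - 1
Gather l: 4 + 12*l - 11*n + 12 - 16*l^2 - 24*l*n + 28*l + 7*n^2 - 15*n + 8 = -16*l^2 + l*(40 - 24*n) + 7*n^2 - 26*n + 24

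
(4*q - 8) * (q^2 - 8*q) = 4*q^3 - 40*q^2 + 64*q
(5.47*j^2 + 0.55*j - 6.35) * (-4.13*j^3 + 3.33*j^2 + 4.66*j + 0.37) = -22.5911*j^5 + 15.9436*j^4 + 53.5472*j^3 - 16.5586*j^2 - 29.3875*j - 2.3495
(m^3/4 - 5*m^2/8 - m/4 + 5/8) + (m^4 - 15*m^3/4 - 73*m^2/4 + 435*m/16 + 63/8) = m^4 - 7*m^3/2 - 151*m^2/8 + 431*m/16 + 17/2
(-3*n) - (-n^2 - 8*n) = n^2 + 5*n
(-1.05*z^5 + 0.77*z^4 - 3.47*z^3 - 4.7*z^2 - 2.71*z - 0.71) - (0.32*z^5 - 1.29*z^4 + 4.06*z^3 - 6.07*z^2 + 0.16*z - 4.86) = -1.37*z^5 + 2.06*z^4 - 7.53*z^3 + 1.37*z^2 - 2.87*z + 4.15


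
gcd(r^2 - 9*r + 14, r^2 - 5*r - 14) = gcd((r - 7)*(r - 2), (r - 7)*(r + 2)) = r - 7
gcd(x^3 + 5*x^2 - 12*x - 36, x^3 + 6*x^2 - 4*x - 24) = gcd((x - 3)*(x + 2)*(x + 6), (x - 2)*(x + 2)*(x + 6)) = x^2 + 8*x + 12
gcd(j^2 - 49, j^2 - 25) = 1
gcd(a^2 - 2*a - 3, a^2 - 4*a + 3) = a - 3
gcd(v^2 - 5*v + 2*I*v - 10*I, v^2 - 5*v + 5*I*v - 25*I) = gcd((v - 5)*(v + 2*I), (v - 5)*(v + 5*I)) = v - 5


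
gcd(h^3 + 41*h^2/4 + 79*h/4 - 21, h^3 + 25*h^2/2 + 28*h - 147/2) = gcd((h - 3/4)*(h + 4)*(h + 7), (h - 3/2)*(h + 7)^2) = h + 7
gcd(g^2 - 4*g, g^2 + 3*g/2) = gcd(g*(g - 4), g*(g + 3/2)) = g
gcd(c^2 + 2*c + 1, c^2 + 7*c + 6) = c + 1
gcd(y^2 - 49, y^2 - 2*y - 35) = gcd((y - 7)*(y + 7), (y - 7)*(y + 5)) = y - 7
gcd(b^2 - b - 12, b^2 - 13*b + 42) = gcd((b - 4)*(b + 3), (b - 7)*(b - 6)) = 1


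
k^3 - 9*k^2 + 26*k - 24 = (k - 4)*(k - 3)*(k - 2)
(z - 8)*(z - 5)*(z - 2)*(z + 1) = z^4 - 14*z^3 + 51*z^2 - 14*z - 80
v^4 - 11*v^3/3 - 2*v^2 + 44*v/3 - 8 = (v - 3)*(v - 2)*(v - 2/3)*(v + 2)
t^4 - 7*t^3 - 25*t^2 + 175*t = t*(t - 7)*(t - 5)*(t + 5)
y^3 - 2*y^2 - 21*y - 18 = (y - 6)*(y + 1)*(y + 3)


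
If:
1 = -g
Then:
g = -1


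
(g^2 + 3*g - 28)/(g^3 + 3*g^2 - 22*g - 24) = (g + 7)/(g^2 + 7*g + 6)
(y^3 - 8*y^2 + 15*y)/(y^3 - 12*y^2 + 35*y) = (y - 3)/(y - 7)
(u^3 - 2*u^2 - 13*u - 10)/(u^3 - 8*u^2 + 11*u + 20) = (u + 2)/(u - 4)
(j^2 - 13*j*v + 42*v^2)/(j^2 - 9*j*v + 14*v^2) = (-j + 6*v)/(-j + 2*v)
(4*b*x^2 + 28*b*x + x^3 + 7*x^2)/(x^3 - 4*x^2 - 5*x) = (4*b*x + 28*b + x^2 + 7*x)/(x^2 - 4*x - 5)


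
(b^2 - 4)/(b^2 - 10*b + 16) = (b + 2)/(b - 8)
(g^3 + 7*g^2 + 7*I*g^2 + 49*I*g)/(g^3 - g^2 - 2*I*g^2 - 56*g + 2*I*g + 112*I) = g*(g + 7*I)/(g^2 - 2*g*(4 + I) + 16*I)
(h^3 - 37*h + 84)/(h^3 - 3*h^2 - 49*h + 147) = (h - 4)/(h - 7)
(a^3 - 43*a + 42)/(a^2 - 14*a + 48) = (a^2 + 6*a - 7)/(a - 8)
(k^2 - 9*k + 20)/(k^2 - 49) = (k^2 - 9*k + 20)/(k^2 - 49)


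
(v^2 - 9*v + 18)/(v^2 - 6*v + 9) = (v - 6)/(v - 3)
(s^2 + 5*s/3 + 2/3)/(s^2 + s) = (s + 2/3)/s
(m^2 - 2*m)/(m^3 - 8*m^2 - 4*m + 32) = m/(m^2 - 6*m - 16)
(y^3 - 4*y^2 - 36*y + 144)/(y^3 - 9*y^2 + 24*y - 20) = (y^3 - 4*y^2 - 36*y + 144)/(y^3 - 9*y^2 + 24*y - 20)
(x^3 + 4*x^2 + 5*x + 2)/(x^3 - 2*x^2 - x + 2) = (x^2 + 3*x + 2)/(x^2 - 3*x + 2)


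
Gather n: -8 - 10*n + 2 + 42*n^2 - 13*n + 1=42*n^2 - 23*n - 5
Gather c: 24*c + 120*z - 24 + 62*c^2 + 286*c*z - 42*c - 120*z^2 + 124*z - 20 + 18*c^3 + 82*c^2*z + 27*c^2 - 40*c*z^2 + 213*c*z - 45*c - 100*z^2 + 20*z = 18*c^3 + c^2*(82*z + 89) + c*(-40*z^2 + 499*z - 63) - 220*z^2 + 264*z - 44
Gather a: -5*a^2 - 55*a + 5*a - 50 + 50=-5*a^2 - 50*a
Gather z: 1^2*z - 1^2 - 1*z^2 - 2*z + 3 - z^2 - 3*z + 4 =-2*z^2 - 4*z + 6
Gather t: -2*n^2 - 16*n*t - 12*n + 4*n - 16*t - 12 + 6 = -2*n^2 - 8*n + t*(-16*n - 16) - 6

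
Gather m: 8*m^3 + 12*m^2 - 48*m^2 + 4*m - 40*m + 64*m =8*m^3 - 36*m^2 + 28*m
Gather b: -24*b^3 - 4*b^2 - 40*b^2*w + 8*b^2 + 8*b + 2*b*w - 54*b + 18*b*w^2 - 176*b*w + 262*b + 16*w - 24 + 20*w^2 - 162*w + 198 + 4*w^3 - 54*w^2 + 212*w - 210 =-24*b^3 + b^2*(4 - 40*w) + b*(18*w^2 - 174*w + 216) + 4*w^3 - 34*w^2 + 66*w - 36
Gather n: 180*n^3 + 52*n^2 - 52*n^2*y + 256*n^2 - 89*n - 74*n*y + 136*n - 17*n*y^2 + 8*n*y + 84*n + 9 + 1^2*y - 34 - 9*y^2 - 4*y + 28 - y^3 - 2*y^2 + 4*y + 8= 180*n^3 + n^2*(308 - 52*y) + n*(-17*y^2 - 66*y + 131) - y^3 - 11*y^2 + y + 11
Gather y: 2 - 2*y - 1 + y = 1 - y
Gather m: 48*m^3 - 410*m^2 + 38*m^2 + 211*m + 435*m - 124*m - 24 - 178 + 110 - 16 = 48*m^3 - 372*m^2 + 522*m - 108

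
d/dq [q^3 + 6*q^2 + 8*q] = 3*q^2 + 12*q + 8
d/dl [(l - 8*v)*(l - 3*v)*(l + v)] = 3*l^2 - 20*l*v + 13*v^2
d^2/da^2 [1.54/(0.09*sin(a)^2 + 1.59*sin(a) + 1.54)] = (-0.049896*sin(a)^4 - 0.661122*sin(a)^3 - 2.964654*sin(a)^2 + 5.093088*sin(a) + 7.35966)/(0.09*sin(a)^2 + 1.59*sin(a) + 1.54)^3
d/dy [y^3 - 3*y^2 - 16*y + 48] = 3*y^2 - 6*y - 16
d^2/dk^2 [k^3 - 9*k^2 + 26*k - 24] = 6*k - 18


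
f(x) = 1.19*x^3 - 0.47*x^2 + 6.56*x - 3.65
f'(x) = 3.57*x^2 - 0.94*x + 6.56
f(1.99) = 16.92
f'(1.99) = 18.83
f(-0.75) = -9.34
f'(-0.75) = 9.27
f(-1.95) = -27.05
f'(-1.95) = 21.97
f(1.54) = 9.68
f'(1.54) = 13.58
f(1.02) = 3.82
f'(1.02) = 9.32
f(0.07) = -3.19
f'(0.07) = 6.51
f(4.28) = 109.12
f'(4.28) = 67.93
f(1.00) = 3.63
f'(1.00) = 9.19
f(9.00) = 884.83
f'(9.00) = 287.27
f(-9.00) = -968.27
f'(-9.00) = 304.19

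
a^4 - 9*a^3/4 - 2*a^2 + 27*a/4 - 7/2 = (a - 2)*(a - 1)^2*(a + 7/4)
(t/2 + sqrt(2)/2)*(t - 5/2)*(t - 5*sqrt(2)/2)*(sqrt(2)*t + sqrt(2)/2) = sqrt(2)*t^4/2 - 3*t^3/2 - sqrt(2)*t^3 - 25*sqrt(2)*t^2/8 + 3*t^2 + 15*t/8 + 5*sqrt(2)*t + 25*sqrt(2)/8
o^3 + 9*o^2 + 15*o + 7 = (o + 1)^2*(o + 7)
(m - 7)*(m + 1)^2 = m^3 - 5*m^2 - 13*m - 7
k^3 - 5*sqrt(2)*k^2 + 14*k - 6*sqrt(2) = (k - 3*sqrt(2))*(k - sqrt(2))^2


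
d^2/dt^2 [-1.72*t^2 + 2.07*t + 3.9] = -3.44000000000000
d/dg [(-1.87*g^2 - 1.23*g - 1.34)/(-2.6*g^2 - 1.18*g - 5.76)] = (-0.991399999999999*g^2 + 14.5744*g + 5.5036)/(6.76*g^4 + 6.136*g^3 + 31.3444*g^2 + 13.5936*g + 33.1776)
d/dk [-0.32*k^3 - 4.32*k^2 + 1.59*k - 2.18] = -0.96*k^2 - 8.64*k + 1.59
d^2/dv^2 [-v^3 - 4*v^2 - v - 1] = -6*v - 8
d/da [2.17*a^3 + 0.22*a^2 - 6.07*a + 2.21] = 6.51*a^2 + 0.44*a - 6.07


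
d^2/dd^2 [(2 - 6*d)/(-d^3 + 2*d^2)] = 4*(9*d^3 - 24*d^2 + 28*d - 12)/(d^4*(d^3 - 6*d^2 + 12*d - 8))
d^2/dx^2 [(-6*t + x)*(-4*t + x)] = 2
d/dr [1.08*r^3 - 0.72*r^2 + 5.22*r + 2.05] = 3.24*r^2 - 1.44*r + 5.22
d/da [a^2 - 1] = 2*a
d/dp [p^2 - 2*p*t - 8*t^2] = 2*p - 2*t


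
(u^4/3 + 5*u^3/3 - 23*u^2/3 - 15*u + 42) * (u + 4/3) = u^5/3 + 19*u^4/9 - 49*u^3/9 - 227*u^2/9 + 22*u + 56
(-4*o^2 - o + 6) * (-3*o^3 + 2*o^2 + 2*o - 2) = 12*o^5 - 5*o^4 - 28*o^3 + 18*o^2 + 14*o - 12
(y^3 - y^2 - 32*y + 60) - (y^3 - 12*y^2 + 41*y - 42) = 11*y^2 - 73*y + 102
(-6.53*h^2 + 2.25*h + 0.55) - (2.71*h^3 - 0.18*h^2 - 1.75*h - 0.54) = -2.71*h^3 - 6.35*h^2 + 4.0*h + 1.09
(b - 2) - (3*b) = -2*b - 2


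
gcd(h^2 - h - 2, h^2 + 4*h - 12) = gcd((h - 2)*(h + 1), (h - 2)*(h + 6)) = h - 2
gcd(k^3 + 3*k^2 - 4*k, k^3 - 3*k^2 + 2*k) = k^2 - k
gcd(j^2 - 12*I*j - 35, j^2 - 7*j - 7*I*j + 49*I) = j - 7*I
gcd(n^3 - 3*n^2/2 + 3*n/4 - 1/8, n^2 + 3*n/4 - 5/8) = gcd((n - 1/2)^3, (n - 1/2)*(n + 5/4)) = n - 1/2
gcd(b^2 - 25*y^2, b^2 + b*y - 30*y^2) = -b + 5*y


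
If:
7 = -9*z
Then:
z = -7/9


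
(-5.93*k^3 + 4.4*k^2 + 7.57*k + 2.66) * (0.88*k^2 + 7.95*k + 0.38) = -5.2184*k^5 - 43.2715*k^4 + 39.3882*k^3 + 64.1943*k^2 + 24.0236*k + 1.0108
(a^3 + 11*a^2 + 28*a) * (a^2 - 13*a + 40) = a^5 - 2*a^4 - 75*a^3 + 76*a^2 + 1120*a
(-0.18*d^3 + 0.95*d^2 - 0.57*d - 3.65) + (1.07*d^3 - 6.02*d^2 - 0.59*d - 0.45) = 0.89*d^3 - 5.07*d^2 - 1.16*d - 4.1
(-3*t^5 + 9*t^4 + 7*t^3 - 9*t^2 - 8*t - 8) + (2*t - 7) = -3*t^5 + 9*t^4 + 7*t^3 - 9*t^2 - 6*t - 15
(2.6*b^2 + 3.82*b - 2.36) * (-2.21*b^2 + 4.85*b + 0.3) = -5.746*b^4 + 4.1678*b^3 + 24.5226*b^2 - 10.3*b - 0.708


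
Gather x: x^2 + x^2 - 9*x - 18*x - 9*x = 2*x^2 - 36*x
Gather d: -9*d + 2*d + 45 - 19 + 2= 28 - 7*d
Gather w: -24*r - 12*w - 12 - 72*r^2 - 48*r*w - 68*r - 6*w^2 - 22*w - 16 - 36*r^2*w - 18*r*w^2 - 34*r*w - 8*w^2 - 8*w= -72*r^2 - 92*r + w^2*(-18*r - 14) + w*(-36*r^2 - 82*r - 42) - 28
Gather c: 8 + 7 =15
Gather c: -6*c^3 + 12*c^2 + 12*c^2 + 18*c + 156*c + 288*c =-6*c^3 + 24*c^2 + 462*c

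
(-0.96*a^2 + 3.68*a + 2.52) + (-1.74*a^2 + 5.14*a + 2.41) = -2.7*a^2 + 8.82*a + 4.93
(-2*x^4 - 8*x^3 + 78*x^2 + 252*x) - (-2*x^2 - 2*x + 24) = -2*x^4 - 8*x^3 + 80*x^2 + 254*x - 24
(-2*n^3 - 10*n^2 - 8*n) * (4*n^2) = -8*n^5 - 40*n^4 - 32*n^3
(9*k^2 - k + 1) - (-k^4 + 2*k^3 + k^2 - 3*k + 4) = k^4 - 2*k^3 + 8*k^2 + 2*k - 3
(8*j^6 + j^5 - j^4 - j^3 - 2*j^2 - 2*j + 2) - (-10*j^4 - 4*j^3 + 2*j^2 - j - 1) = 8*j^6 + j^5 + 9*j^4 + 3*j^3 - 4*j^2 - j + 3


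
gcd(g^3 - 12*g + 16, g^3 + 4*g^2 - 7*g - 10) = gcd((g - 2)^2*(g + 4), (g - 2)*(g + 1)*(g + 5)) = g - 2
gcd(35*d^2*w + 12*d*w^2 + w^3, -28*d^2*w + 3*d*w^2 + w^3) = 7*d*w + w^2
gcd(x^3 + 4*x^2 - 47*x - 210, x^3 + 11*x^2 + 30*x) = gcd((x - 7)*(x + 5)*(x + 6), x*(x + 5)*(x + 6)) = x^2 + 11*x + 30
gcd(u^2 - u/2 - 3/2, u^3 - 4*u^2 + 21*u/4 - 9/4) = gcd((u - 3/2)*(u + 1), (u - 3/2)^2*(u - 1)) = u - 3/2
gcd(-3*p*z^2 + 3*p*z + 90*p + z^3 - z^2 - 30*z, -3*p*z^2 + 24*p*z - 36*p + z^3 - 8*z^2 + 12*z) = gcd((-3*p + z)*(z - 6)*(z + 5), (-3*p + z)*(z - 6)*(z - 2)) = -3*p*z + 18*p + z^2 - 6*z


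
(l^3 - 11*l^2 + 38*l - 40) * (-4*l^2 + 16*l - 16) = -4*l^5 + 60*l^4 - 344*l^3 + 944*l^2 - 1248*l + 640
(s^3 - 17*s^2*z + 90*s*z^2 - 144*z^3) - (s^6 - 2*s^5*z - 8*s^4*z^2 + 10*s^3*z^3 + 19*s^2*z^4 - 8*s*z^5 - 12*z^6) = -s^6 + 2*s^5*z + 8*s^4*z^2 - 10*s^3*z^3 + s^3 - 19*s^2*z^4 - 17*s^2*z + 8*s*z^5 + 90*s*z^2 + 12*z^6 - 144*z^3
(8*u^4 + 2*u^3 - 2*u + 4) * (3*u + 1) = 24*u^5 + 14*u^4 + 2*u^3 - 6*u^2 + 10*u + 4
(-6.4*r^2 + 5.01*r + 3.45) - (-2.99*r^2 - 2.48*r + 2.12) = -3.41*r^2 + 7.49*r + 1.33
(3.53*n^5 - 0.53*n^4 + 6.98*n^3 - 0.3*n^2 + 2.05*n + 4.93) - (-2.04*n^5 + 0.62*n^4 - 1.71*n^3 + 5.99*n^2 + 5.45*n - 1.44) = 5.57*n^5 - 1.15*n^4 + 8.69*n^3 - 6.29*n^2 - 3.4*n + 6.37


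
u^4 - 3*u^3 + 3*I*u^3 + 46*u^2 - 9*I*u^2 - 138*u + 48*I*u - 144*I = (u - 3)*(u - 6*I)*(u + I)*(u + 8*I)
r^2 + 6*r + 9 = (r + 3)^2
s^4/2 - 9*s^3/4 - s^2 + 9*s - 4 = (s/2 + 1)*(s - 4)*(s - 2)*(s - 1/2)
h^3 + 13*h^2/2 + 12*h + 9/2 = (h + 1/2)*(h + 3)^2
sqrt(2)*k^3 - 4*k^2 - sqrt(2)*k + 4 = (k - 1)*(k - 2*sqrt(2))*(sqrt(2)*k + sqrt(2))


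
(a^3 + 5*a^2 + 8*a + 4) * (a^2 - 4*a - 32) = a^5 + a^4 - 44*a^3 - 188*a^2 - 272*a - 128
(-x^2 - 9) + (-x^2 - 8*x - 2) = -2*x^2 - 8*x - 11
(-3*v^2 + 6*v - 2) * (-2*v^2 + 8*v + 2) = 6*v^4 - 36*v^3 + 46*v^2 - 4*v - 4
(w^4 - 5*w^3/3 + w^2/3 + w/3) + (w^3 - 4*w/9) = w^4 - 2*w^3/3 + w^2/3 - w/9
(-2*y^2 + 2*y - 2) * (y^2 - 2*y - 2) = -2*y^4 + 6*y^3 - 2*y^2 + 4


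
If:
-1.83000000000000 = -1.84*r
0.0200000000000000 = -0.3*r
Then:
No Solution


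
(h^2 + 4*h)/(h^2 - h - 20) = h/(h - 5)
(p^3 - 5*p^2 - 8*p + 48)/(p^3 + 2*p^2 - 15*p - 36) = (p - 4)/(p + 3)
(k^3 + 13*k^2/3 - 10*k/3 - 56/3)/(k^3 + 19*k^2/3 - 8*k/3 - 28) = (k + 4)/(k + 6)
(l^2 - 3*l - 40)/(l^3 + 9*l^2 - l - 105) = (l - 8)/(l^2 + 4*l - 21)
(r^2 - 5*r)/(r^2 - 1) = r*(r - 5)/(r^2 - 1)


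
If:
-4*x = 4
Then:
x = -1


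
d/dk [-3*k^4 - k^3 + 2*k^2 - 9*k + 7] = -12*k^3 - 3*k^2 + 4*k - 9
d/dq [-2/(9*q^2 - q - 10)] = 2*(18*q - 1)/(-9*q^2 + q + 10)^2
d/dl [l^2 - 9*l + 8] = 2*l - 9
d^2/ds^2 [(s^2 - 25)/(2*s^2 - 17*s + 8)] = 2*(34*s^3 - 348*s^2 + 2550*s - 6761)/(8*s^6 - 204*s^5 + 1830*s^4 - 6545*s^3 + 7320*s^2 - 3264*s + 512)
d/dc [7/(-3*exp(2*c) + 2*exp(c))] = 14*(3*exp(c) - 1)*exp(-c)/(3*exp(c) - 2)^2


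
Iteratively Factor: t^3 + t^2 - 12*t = (t + 4)*(t^2 - 3*t) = (t - 3)*(t + 4)*(t)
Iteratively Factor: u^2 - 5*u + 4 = (u - 1)*(u - 4)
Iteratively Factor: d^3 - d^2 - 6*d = (d)*(d^2 - d - 6) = d*(d - 3)*(d + 2)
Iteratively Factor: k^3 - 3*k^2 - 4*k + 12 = (k - 2)*(k^2 - k - 6) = (k - 3)*(k - 2)*(k + 2)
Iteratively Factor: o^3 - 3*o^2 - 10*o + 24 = (o - 4)*(o^2 + o - 6) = (o - 4)*(o - 2)*(o + 3)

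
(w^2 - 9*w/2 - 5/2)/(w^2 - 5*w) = (w + 1/2)/w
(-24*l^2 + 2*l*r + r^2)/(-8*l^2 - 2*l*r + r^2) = (6*l + r)/(2*l + r)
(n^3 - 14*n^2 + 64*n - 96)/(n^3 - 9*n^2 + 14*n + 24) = (n - 4)/(n + 1)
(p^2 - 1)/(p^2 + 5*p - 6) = (p + 1)/(p + 6)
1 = 1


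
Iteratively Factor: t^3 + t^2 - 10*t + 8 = (t - 1)*(t^2 + 2*t - 8) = (t - 1)*(t + 4)*(t - 2)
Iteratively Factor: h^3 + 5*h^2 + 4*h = (h + 4)*(h^2 + h) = (h + 1)*(h + 4)*(h)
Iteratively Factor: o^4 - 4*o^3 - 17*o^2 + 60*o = (o - 5)*(o^3 + o^2 - 12*o) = (o - 5)*(o - 3)*(o^2 + 4*o) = o*(o - 5)*(o - 3)*(o + 4)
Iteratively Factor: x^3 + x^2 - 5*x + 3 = (x - 1)*(x^2 + 2*x - 3) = (x - 1)*(x + 3)*(x - 1)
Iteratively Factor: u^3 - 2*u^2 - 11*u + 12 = (u + 3)*(u^2 - 5*u + 4) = (u - 4)*(u + 3)*(u - 1)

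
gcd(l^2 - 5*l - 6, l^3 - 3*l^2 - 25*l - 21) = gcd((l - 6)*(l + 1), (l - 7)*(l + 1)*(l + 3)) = l + 1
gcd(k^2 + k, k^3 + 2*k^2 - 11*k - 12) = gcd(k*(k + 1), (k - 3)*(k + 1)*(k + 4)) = k + 1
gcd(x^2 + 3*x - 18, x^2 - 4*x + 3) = x - 3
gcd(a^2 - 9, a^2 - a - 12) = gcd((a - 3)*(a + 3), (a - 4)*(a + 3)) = a + 3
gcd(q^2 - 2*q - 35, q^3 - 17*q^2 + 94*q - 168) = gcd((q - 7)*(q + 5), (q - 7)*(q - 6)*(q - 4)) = q - 7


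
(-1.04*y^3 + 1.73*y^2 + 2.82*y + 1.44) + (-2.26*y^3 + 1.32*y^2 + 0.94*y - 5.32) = -3.3*y^3 + 3.05*y^2 + 3.76*y - 3.88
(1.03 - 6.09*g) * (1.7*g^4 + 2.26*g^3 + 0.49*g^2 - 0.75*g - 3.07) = -10.353*g^5 - 12.0124*g^4 - 0.6563*g^3 + 5.0722*g^2 + 17.9238*g - 3.1621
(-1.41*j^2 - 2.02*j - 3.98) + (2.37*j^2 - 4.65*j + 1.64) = 0.96*j^2 - 6.67*j - 2.34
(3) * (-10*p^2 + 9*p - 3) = -30*p^2 + 27*p - 9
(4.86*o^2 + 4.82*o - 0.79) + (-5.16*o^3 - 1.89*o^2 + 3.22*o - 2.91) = -5.16*o^3 + 2.97*o^2 + 8.04*o - 3.7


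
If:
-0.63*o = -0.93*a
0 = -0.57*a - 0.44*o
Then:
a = 0.00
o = 0.00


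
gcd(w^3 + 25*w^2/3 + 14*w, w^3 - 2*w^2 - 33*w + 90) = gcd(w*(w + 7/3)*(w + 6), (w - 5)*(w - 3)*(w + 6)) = w + 6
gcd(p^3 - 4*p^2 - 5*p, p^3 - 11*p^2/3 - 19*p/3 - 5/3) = p^2 - 4*p - 5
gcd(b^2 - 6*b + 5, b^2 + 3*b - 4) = b - 1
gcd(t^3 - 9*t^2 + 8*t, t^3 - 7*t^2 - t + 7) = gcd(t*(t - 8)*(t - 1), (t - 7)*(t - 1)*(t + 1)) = t - 1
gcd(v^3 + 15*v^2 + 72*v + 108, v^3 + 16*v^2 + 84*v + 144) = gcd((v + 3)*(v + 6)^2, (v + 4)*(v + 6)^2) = v^2 + 12*v + 36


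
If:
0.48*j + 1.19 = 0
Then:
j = -2.48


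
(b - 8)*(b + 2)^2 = b^3 - 4*b^2 - 28*b - 32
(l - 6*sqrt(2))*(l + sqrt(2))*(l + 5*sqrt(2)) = l^3 - 62*l - 60*sqrt(2)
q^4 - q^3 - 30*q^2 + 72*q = q*(q - 4)*(q - 3)*(q + 6)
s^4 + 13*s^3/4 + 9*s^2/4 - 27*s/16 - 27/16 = (s - 3/4)*(s + 1)*(s + 3/2)^2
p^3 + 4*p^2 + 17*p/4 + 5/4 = (p + 1/2)*(p + 1)*(p + 5/2)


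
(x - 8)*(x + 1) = x^2 - 7*x - 8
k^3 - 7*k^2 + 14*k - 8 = (k - 4)*(k - 2)*(k - 1)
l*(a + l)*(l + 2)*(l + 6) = a*l^3 + 8*a*l^2 + 12*a*l + l^4 + 8*l^3 + 12*l^2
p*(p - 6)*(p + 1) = p^3 - 5*p^2 - 6*p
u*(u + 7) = u^2 + 7*u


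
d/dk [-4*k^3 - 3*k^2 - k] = -12*k^2 - 6*k - 1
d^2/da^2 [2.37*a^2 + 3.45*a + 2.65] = 4.74000000000000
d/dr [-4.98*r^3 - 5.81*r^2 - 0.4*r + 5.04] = -14.94*r^2 - 11.62*r - 0.4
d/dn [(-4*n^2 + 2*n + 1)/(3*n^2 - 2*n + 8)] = 2*(n^2 - 35*n + 9)/(9*n^4 - 12*n^3 + 52*n^2 - 32*n + 64)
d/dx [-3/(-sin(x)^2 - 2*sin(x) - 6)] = -6*(sin(x) + 1)*cos(x)/(sin(x)^2 + 2*sin(x) + 6)^2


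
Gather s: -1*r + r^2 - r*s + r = r^2 - r*s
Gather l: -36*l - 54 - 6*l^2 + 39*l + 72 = -6*l^2 + 3*l + 18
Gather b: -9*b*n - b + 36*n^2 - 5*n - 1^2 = b*(-9*n - 1) + 36*n^2 - 5*n - 1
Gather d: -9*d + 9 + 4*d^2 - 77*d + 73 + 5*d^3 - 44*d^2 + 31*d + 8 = 5*d^3 - 40*d^2 - 55*d + 90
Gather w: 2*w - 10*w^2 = -10*w^2 + 2*w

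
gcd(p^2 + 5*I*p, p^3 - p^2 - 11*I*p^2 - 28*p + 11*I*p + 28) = 1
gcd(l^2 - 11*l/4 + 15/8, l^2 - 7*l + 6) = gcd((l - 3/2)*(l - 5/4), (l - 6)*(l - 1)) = 1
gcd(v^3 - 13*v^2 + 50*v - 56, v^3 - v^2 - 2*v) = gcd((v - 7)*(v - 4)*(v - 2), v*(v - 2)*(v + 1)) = v - 2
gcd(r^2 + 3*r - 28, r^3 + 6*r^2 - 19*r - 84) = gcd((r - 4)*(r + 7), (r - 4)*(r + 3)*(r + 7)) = r^2 + 3*r - 28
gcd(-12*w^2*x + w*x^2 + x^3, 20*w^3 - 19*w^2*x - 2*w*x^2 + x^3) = 4*w + x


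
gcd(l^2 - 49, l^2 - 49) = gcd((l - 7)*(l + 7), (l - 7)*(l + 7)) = l^2 - 49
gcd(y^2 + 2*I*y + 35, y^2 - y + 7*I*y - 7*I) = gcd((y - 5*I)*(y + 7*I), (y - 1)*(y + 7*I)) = y + 7*I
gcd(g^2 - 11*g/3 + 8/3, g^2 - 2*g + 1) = g - 1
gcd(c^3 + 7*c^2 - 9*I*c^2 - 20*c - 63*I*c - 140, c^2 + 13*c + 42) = c + 7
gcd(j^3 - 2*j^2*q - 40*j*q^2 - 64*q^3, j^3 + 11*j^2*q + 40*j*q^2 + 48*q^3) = j + 4*q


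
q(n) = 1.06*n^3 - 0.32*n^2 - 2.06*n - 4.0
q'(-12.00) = 463.54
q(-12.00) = -1857.04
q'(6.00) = 108.58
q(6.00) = 201.08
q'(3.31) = 30.66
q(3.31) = 24.12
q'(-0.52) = -0.87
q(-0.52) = -3.16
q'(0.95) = 0.20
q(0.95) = -5.34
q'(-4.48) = 64.63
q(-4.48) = -96.50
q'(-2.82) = 25.03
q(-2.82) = -24.51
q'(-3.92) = 49.31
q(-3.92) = -64.69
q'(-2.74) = 23.57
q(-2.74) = -22.56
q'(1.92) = 8.43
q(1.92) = -1.63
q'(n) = 3.18*n^2 - 0.64*n - 2.06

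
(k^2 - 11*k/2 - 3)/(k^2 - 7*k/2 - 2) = (k - 6)/(k - 4)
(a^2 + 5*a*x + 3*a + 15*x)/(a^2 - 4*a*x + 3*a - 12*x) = (-a - 5*x)/(-a + 4*x)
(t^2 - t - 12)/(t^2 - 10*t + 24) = (t + 3)/(t - 6)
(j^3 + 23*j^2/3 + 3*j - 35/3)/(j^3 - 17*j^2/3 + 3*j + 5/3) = (3*j^2 + 26*j + 35)/(3*j^2 - 14*j - 5)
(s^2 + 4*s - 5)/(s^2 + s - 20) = (s - 1)/(s - 4)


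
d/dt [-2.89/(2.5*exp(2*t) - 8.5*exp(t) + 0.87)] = (14.45*exp(t) - 24.565)*exp(t)/(2.5*exp(2*t) - 8.5*exp(t) + 0.87)^2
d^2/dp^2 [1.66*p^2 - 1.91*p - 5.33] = 3.32000000000000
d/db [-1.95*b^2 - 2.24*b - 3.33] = -3.9*b - 2.24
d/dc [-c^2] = -2*c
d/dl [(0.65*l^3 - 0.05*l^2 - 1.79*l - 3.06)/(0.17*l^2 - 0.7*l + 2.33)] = (0.1105*l^4 - 0.91*l^3 + 4.8828*l^2 + 0.8074*l - 6.3127)/(0.0289*l^4 - 0.238*l^3 + 1.2822*l^2 - 3.262*l + 5.4289)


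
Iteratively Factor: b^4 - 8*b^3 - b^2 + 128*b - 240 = (b - 3)*(b^3 - 5*b^2 - 16*b + 80) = (b - 5)*(b - 3)*(b^2 - 16) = (b - 5)*(b - 4)*(b - 3)*(b + 4)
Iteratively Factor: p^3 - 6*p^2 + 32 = (p - 4)*(p^2 - 2*p - 8) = (p - 4)^2*(p + 2)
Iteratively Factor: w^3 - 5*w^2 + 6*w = (w)*(w^2 - 5*w + 6) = w*(w - 3)*(w - 2)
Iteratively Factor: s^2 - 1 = (s + 1)*(s - 1)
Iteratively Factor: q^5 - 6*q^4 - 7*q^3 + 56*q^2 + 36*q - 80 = (q + 2)*(q^4 - 8*q^3 + 9*q^2 + 38*q - 40) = (q - 4)*(q + 2)*(q^3 - 4*q^2 - 7*q + 10) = (q - 4)*(q + 2)^2*(q^2 - 6*q + 5) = (q - 4)*(q - 1)*(q + 2)^2*(q - 5)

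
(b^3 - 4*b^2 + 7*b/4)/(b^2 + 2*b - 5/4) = b*(2*b - 7)/(2*b + 5)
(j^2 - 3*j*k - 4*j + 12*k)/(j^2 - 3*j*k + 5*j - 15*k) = (j - 4)/(j + 5)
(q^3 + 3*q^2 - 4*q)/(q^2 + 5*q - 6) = q*(q + 4)/(q + 6)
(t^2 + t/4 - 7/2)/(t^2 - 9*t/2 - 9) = (-4*t^2 - t + 14)/(2*(-2*t^2 + 9*t + 18))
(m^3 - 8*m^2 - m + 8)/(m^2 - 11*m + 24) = (m^2 - 1)/(m - 3)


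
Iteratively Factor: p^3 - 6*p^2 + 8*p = (p - 2)*(p^2 - 4*p) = (p - 4)*(p - 2)*(p)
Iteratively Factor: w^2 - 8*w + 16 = (w - 4)*(w - 4)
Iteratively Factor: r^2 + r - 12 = (r - 3)*(r + 4)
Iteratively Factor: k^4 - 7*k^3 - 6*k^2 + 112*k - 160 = (k + 4)*(k^3 - 11*k^2 + 38*k - 40) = (k - 4)*(k + 4)*(k^2 - 7*k + 10) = (k - 4)*(k - 2)*(k + 4)*(k - 5)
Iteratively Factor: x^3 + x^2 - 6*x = (x - 2)*(x^2 + 3*x) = (x - 2)*(x + 3)*(x)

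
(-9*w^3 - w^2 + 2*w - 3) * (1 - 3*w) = 27*w^4 - 6*w^3 - 7*w^2 + 11*w - 3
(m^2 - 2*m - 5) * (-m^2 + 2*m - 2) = -m^4 + 4*m^3 - m^2 - 6*m + 10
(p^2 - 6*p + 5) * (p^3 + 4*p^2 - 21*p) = p^5 - 2*p^4 - 40*p^3 + 146*p^2 - 105*p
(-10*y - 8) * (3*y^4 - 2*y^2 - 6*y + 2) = -30*y^5 - 24*y^4 + 20*y^3 + 76*y^2 + 28*y - 16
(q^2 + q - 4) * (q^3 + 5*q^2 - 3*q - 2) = q^5 + 6*q^4 - 2*q^3 - 25*q^2 + 10*q + 8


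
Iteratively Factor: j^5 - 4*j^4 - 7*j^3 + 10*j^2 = (j)*(j^4 - 4*j^3 - 7*j^2 + 10*j) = j^2*(j^3 - 4*j^2 - 7*j + 10) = j^2*(j + 2)*(j^2 - 6*j + 5) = j^2*(j - 5)*(j + 2)*(j - 1)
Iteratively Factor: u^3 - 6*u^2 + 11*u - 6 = (u - 2)*(u^2 - 4*u + 3) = (u - 2)*(u - 1)*(u - 3)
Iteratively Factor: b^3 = (b)*(b^2) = b^2*(b)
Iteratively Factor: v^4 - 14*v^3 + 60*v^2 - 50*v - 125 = (v - 5)*(v^3 - 9*v^2 + 15*v + 25) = (v - 5)^2*(v^2 - 4*v - 5) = (v - 5)^3*(v + 1)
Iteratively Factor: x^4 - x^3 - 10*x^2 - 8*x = (x)*(x^3 - x^2 - 10*x - 8) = x*(x + 1)*(x^2 - 2*x - 8) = x*(x - 4)*(x + 1)*(x + 2)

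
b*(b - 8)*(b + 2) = b^3 - 6*b^2 - 16*b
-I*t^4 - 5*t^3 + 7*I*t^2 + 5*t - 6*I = (t - 1)*(t - 3*I)*(t - 2*I)*(-I*t - I)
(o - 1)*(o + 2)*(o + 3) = o^3 + 4*o^2 + o - 6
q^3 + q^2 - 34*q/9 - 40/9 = (q - 2)*(q + 4/3)*(q + 5/3)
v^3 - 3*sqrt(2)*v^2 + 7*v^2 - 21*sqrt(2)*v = v*(v + 7)*(v - 3*sqrt(2))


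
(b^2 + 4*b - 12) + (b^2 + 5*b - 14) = 2*b^2 + 9*b - 26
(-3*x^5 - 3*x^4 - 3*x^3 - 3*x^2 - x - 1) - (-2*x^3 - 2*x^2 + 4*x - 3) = -3*x^5 - 3*x^4 - x^3 - x^2 - 5*x + 2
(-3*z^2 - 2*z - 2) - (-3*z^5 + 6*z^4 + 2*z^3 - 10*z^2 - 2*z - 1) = 3*z^5 - 6*z^4 - 2*z^3 + 7*z^2 - 1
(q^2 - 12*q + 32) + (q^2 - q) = 2*q^2 - 13*q + 32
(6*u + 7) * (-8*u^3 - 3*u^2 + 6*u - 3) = -48*u^4 - 74*u^3 + 15*u^2 + 24*u - 21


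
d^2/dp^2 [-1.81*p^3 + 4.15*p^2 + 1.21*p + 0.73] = 8.3 - 10.86*p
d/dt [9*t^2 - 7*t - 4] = 18*t - 7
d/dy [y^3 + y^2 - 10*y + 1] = 3*y^2 + 2*y - 10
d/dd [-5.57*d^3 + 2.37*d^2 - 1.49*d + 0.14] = -16.71*d^2 + 4.74*d - 1.49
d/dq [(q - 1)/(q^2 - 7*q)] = (-q^2 + 2*q - 7)/(q^2*(q^2 - 14*q + 49))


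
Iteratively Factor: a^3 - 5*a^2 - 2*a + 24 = (a + 2)*(a^2 - 7*a + 12) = (a - 3)*(a + 2)*(a - 4)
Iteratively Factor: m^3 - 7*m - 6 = (m + 1)*(m^2 - m - 6) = (m + 1)*(m + 2)*(m - 3)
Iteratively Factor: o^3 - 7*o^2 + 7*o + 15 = (o - 3)*(o^2 - 4*o - 5) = (o - 3)*(o + 1)*(o - 5)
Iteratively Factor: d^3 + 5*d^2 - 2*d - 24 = (d + 3)*(d^2 + 2*d - 8) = (d - 2)*(d + 3)*(d + 4)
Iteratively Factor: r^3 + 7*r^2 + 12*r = (r + 4)*(r^2 + 3*r) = (r + 3)*(r + 4)*(r)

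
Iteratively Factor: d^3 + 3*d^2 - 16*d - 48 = (d + 4)*(d^2 - d - 12) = (d - 4)*(d + 4)*(d + 3)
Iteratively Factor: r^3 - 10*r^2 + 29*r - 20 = (r - 1)*(r^2 - 9*r + 20) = (r - 5)*(r - 1)*(r - 4)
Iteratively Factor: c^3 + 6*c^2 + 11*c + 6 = (c + 3)*(c^2 + 3*c + 2) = (c + 1)*(c + 3)*(c + 2)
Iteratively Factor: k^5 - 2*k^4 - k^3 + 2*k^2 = (k)*(k^4 - 2*k^3 - k^2 + 2*k) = k*(k - 1)*(k^3 - k^2 - 2*k) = k^2*(k - 1)*(k^2 - k - 2) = k^2*(k - 1)*(k + 1)*(k - 2)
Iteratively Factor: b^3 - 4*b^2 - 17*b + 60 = (b - 5)*(b^2 + b - 12) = (b - 5)*(b - 3)*(b + 4)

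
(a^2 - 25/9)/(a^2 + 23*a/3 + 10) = (a - 5/3)/(a + 6)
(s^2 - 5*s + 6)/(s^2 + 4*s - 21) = (s - 2)/(s + 7)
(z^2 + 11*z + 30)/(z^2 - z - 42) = (z + 5)/(z - 7)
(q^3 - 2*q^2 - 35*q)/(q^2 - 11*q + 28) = q*(q + 5)/(q - 4)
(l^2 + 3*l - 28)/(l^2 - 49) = (l - 4)/(l - 7)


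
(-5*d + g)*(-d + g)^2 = -5*d^3 + 11*d^2*g - 7*d*g^2 + g^3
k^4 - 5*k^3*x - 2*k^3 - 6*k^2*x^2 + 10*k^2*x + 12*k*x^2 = k*(k - 2)*(k - 6*x)*(k + x)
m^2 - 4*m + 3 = (m - 3)*(m - 1)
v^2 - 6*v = v*(v - 6)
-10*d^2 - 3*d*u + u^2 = (-5*d + u)*(2*d + u)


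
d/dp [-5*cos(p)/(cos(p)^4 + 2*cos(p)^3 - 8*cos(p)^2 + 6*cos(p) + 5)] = 20*(-3*cos(p)^4 - 4*cos(p)^3 + 8*cos(p)^2 + 5)*sin(p)/(2*sin(p)^4 + 12*sin(p)^2 + 15*cos(p) + cos(3*p) - 4)^2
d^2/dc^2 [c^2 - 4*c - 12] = 2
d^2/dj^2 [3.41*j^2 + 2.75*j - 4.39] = 6.82000000000000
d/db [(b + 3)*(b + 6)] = 2*b + 9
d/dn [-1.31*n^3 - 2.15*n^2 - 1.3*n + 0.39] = -3.93*n^2 - 4.3*n - 1.3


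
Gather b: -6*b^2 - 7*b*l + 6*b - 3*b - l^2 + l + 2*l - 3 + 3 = -6*b^2 + b*(3 - 7*l) - l^2 + 3*l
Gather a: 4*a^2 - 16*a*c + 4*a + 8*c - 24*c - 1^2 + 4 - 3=4*a^2 + a*(4 - 16*c) - 16*c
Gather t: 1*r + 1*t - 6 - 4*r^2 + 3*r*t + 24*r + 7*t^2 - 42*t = -4*r^2 + 25*r + 7*t^2 + t*(3*r - 41) - 6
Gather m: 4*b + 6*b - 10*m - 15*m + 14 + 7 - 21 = 10*b - 25*m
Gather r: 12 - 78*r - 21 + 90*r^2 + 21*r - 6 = 90*r^2 - 57*r - 15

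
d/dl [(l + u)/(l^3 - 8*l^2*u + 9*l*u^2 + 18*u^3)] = (-2*l + 9*u)/(l^4 - 18*l^3*u + 117*l^2*u^2 - 324*l*u^3 + 324*u^4)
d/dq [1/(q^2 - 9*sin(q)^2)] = 2*(-q + 9*sin(2*q)/2)/(q^2 - 9*sin(q)^2)^2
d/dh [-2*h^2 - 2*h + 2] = -4*h - 2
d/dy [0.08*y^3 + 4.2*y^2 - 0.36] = y*(0.24*y + 8.4)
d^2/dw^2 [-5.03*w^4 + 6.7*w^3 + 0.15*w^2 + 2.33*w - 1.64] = -60.36*w^2 + 40.2*w + 0.3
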